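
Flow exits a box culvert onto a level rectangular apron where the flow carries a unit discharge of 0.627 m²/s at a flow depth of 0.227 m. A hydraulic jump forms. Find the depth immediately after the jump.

V₁ = q/y₁ = 0.627/0.227 = 2.76 m/s. Fr₁ = V₁/√(g·y₁) = 2.76/√(9.81×0.227) = 1.85.
Sequent-depth ratio: y₂/y₁ = ½[√(1 + 8Fr₁²) − 1] = ½[√28.41 − 1] = 2.16.
y₂ = 2.16 × 0.227 = 0.491 m.

y₂ = 0.491 m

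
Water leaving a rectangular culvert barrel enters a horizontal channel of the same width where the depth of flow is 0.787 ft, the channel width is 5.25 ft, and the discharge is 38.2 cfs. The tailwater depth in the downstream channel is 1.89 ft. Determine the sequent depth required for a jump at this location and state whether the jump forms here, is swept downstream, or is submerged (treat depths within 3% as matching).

q = Q/b = 38.2/5.25 = 7.28 ft²/s; V₁ = q/y₁ = 9.25 ft/s. Fr₁ = V₁/√(g·y₁) = 1.84.
Conjugate-depth relation: y₂/y₁ = ½[√(1 + 8Fr₁²) − 1] = ½[√27.98 − 1] = 2.15.
y₂ = 2.15 × 0.787 = 1.69 ft.
Tailwater y_tw = 1.89 ft: y_tw > y₂, so the jump is submerged.

y₂ = 1.69 ft; the jump is submerged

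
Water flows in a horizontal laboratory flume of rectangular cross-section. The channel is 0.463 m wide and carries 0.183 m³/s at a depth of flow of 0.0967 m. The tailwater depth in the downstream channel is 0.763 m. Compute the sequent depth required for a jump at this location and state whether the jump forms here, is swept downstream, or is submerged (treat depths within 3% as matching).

y₂ = 0.528 m; the jump is submerged

q = Q/b = 0.183/0.463 = 0.395 m²/s; V₁ = q/y₁ = 4.09 m/s. Fr₁ = V₁/√(g·y₁) = 4.20.
By Bélanger, y₂/y₁ = ½[√(1 + 8Fr₁²) − 1] = ½[√141.9 − 1] = 5.46.
y₂ = 5.46 × 0.0967 = 0.528 m.
Tailwater y_tw = 0.763 m: y_tw > y₂, so the jump is submerged.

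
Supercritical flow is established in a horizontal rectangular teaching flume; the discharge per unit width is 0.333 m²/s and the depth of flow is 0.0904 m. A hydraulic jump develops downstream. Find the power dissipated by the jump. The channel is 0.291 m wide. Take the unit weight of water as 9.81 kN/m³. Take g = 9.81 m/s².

V₁ = q/y₁ = 0.333/0.0904 = 3.68 m/s. Fr₁ = V₁/√(g·y₁) = 3.68/√(9.81×0.0904) = 3.91.
Bélanger equation: y₂/y₁ = ½[√(1 + 8Fr₁²) − 1] = ½[√123.4 − 1] = 5.05.
y₂ = 5.05 × 0.0904 = 0.457 m.
Head loss: ΔE = (y₂ − y₁)³/(4y₁y₂) = (0.457 − 0.0904)³/(4×0.0904×0.457) = 0.0492/0.165 = 0.298 m.
Q = q·b = 0.333 × 0.291 = 0.0969 m³/s. P = γ·Q·ΔE = 9.81 × 0.0969 × 0.298 = 0.283 kW.

P = 0.283 kW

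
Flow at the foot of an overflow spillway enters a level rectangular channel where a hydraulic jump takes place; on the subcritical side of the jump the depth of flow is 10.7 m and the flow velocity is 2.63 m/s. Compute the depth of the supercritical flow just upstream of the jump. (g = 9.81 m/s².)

y₁ = 1.26 m

Fr₂ = V₂/√(g·y₂) = 2.63/√(9.81×10.7) = 0.257.
The Bélanger relation is symmetric: y₁/y₂ = ½[√(1 + 8Fr₂²) − 1] = ½[√1.527 − 1] = 0.118.
y₁ = 0.118 × 10.7 = 1.26 m.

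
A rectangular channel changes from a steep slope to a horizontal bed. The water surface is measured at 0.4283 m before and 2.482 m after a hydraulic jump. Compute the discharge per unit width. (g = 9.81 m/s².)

q = 3.896 m²/s

For a rectangular channel the momentum equation gives q² = ½·g·y₁·y₂·(y₁ + y₂) = ½×9.81×0.4283×2.482×2.910 = 15.17.
q = √15.17 = 3.896 m²/s.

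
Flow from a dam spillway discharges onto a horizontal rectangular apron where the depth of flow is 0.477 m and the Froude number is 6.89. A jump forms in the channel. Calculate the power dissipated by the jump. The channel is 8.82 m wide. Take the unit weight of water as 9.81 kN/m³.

P = 4461 kW

Fr₁ = 6.89 (given).
From the momentum equation for a rectangular channel, y₂/y₁ = ½[√(1 + 8Fr₁²) − 1] = ½[√380.8 − 1] = 9.26.
y₂ = 9.26 × 0.477 = 4.42 m.
V₁ = Fr₁·√(g·y₁) = 6.89×√(9.81×0.477) = 14.9 m/s; q = V₁·y₁ = 7.11 m²/s. V₂ = q/y₂ = 7.11/4.42 = 1.61 m/s. E₁ = y₁ + V₁²/2g = 11.8 m; E₂ = y₂ + V₂²/2g = 4.55 m. ΔE = E₁ − E₂ = 7.25 m.
Q = q·b = 7.11 × 8.82 = 62.7 m³/s. P = γ·Q·ΔE = 9.81 × 62.7 × 7.25 = 4461 kW.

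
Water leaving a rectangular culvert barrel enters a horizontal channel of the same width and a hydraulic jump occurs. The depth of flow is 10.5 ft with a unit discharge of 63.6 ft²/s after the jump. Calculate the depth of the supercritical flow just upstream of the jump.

V₂ = q/y₂ = 63.6/10.5 = 6.06 ft/s; Fr₂ = V₂/√(g·y₂) = 0.329.
The Bélanger relation is symmetric: y₁/y₂ = ½[√(1 + 8Fr₂²) − 1] = ½[√1.868 − 1] = 0.183.
y₁ = 0.183 × 10.5 = 1.93 ft.

y₁ = 1.93 ft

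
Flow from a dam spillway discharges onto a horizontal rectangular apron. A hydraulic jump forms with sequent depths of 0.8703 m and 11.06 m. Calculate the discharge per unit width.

q = 23.73 m²/s

For a rectangular channel the momentum equation gives q² = ½·g·y₁·y₂·(y₁ + y₂) = ½×9.81×0.8703×11.06×11.93 = 563.3.
q = √563.3 = 23.73 m²/s.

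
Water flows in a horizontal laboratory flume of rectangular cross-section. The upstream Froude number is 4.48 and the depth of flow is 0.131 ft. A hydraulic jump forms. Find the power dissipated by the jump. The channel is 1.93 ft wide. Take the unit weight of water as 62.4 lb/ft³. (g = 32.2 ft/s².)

Fr₁ = 4.48 (given).
Bélanger equation: y₂/y₁ = ½[√(1 + 8Fr₁²) − 1] = ½[√161.6 − 1] = 5.86.
y₂ = 5.86 × 0.131 = 0.767 ft.
V₁ = Fr₁·√(g·y₁) = 4.48×√(32.2×0.131) = 9.20 ft/s; q = V₁·y₁ = 1.21 ft²/s. V₂ = q/y₂ = 1.21/0.767 = 1.57 ft/s. E₁ = y₁ + V₁²/2g = 1.45 ft; E₂ = y₂ + V₂²/2g = 0.805 ft. ΔE = E₁ − E₂ = 0.640 ft.
Q = q·b = 1.21 × 1.93 = 2.33 cfs. P = γ·Q·ΔE/550 = 62.4 × 2.33 × 0.640 / 550 = 0.169 hp.

P = 0.169 hp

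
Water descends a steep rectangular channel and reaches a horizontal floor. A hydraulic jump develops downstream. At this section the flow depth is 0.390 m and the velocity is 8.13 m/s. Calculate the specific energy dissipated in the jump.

ΔE = 1.54 m

Fr₁ = V₁/√(g·y₁) = 8.13/√(9.81×0.390) = 4.16.
Conjugate-depth relation: y₂/y₁ = ½[√(1 + 8Fr₁²) − 1] = ½[√139.2 − 1] = 5.40.
y₂ = 5.40 × 0.390 = 2.11 m.
q = V₁·y₁ = 8.13 × 0.390 = 3.17 m²/s. V₂ = q/y₂ = 3.17/2.11 = 1.51 m/s. E₁ = y₁ + V₁²/2g = 3.76 m; E₂ = y₂ + V₂²/2g = 2.22 m. ΔE = E₁ − E₂ = 1.54 m.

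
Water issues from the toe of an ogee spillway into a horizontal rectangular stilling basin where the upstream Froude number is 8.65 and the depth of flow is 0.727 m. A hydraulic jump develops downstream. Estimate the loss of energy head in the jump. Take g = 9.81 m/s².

Fr₁ = 8.65 (given).
Sequent-depth ratio: y₂/y₁ = ½[√(1 + 8Fr₁²) − 1] = ½[√599.6 − 1] = 11.7.
y₂ = 11.7 × 0.727 = 8.54 m.
Head loss: ΔE = (y₂ − y₁)³/(4y₁y₂) = (8.54 − 0.727)³/(4×0.727×8.54) = 476/24.8 = 19.2 m.

ΔE = 19.2 m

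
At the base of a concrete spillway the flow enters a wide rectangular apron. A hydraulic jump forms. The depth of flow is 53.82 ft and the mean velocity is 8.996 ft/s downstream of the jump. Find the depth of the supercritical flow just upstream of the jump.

Fr₂ = V₂/√(g·y₂) = 8.996/√(32.2×53.82) = 0.2161.
Since the conjugate-depth ratio holds either way, y₁/y₂ = ½[√(1 + 8Fr₂²) − 1] = ½[√1.3736 − 1] = 0.08600.
y₁ = 0.08600 × 53.82 = 4.629 ft.

y₁ = 4.629 ft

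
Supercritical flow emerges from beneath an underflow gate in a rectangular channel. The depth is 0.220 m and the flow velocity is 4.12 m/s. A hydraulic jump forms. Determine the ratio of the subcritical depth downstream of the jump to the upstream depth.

Fr₁ = V₁/√(g·y₁) = 4.12/√(9.81×0.220) = 2.80.
Sequent-depth ratio: y₂/y₁ = ½[√(1 + 8Fr₁²) − 1] = ½[√63.92 − 1] = 3.50.

y₂/y₁ = 3.50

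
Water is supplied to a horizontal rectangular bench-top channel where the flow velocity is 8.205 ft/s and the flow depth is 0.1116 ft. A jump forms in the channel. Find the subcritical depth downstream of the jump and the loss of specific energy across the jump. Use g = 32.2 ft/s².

y₂ = 0.6296 ft; ΔE = 0.4945 ft

Fr₁ = V₁/√(g·y₁) = 8.205/√(32.2×0.1116) = 4.328.
Conjugate-depth relation: y₂/y₁ = ½[√(1 + 8Fr₁²) − 1] = ½[√150.87 − 1] = 5.642.
y₂ = 5.642 × 0.1116 = 0.6296 ft.
q = V₁·y₁ = 8.205 × 0.1116 = 0.9157 ft²/s. V₂ = q/y₂ = 0.9157/0.6296 = 1.454 ft/s. E₁ = y₁ + V₁²/2g = 1.157 ft; E₂ = y₂ + V₂²/2g = 0.6624 ft. ΔE = E₁ − E₂ = 0.4945 ft.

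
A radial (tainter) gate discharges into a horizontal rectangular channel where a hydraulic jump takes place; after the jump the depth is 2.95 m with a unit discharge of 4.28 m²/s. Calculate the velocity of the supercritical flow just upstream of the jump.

V₂ = q/y₂ = 4.28/2.95 = 1.45 m/s; Fr₂ = V₂/√(g·y₂) = 0.270.
Since the conjugate-depth ratio holds either way, y₁/y₂ = ½[√(1 + 8Fr₂²) − 1] = ½[√1.582 − 1] = 0.129.
y₁ = 0.129 × 2.95 = 0.380 m.
V₁ = q/y₁ = 4.28/0.380 = 11.3 m/s.

V₁ = 11.3 m/s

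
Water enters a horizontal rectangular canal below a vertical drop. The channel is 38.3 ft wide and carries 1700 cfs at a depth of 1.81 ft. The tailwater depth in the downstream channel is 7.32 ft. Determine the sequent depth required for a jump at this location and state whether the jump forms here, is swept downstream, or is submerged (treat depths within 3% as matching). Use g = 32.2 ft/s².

y₂ = 7.37 ft; the jump forms here

q = Q/b = 1700/38.3 = 44.4 ft²/s; V₁ = q/y₁ = 24.5 ft/s. Fr₁ = V₁/√(g·y₁) = 3.21.
By Bélanger, y₂/y₁ = ½[√(1 + 8Fr₁²) − 1] = ½[√83.55 − 1] = 4.07.
y₂ = 4.07 × 1.81 = 7.37 ft.
Tailwater y_tw = 7.32 ft: y_tw ≈ y₂, so the jump forms here.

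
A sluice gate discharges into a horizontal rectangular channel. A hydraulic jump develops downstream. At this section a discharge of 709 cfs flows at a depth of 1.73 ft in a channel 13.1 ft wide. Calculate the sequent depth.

q = Q/b = 709/13.1 = 54.1 ft²/s; V₁ = q/y₁ = 31.3 ft/s. Fr₁ = V₁/√(g·y₁) = 4.19.
Sequent-depth ratio: y₂/y₁ = ½[√(1 + 8Fr₁²) − 1] = ½[√141.6 − 1] = 5.45.
y₂ = 5.45 × 1.73 = 9.43 ft.

y₂ = 9.43 ft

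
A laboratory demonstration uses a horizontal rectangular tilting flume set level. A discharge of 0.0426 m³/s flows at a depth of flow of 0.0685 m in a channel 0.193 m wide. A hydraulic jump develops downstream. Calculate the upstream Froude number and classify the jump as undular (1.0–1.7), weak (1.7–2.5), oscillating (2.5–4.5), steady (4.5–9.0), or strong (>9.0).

Fr₁ = 3.93; oscillating jump

q = Q/b = 0.0426/0.193 = 0.221 m²/s; V₁ = q/y₁ = 3.22 m/s. Fr₁ = V₁/√(g·y₁) = 3.93.
Fr₁ = 3.93 lies in the oscillating range.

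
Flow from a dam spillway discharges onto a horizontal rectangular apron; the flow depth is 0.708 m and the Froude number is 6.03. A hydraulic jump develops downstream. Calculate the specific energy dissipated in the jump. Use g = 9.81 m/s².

Fr₁ = 6.03 (given).
Sequent-depth ratio: y₂/y₁ = ½[√(1 + 8Fr₁²) − 1] = ½[√291.9 − 1] = 8.04.
y₂ = 8.04 × 0.708 = 5.69 m.
Head loss: ΔE = (y₂ − y₁)³/(4y₁y₂) = (5.69 − 0.708)³/(4×0.708×5.69) = 124/16.1 = 7.69 m.

ΔE = 7.69 m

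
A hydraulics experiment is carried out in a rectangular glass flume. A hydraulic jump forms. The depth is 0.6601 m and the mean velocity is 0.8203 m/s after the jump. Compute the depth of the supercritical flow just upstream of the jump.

y₁ = 0.1166 m

Fr₂ = V₂/√(g·y₂) = 0.8203/√(9.81×0.6601) = 0.3224.
From the momentum equation (using Fr₂), y₁/y₂ = ½[√(1 + 8Fr₂²) − 1] = ½[√1.8313 − 1] = 0.1766.
y₁ = 0.1766 × 0.6601 = 0.1166 m.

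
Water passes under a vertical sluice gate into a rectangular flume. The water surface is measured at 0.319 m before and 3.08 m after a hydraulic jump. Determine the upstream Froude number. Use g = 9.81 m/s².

For a rectangular channel the momentum equation gives q² = ½·g·y₁·y₂·(y₁ + y₂) = ½×9.81×0.319×3.08×3.40 = 16.4.
q = √16.4 = 4.05 m²/s.
V₁ = q/y₁ = 12.7 m/s; Fr₁ = V₁/√(g·y₁) = 7.17.

Fr₁ = 7.17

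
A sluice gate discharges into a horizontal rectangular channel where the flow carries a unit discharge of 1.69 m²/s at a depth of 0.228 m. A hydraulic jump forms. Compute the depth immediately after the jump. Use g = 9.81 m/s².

y₂ = 1.49 m

V₁ = q/y₁ = 1.69/0.228 = 7.41 m/s. Fr₁ = V₁/√(g·y₁) = 7.41/√(9.81×0.228) = 4.96.
Conjugate-depth relation: y₂/y₁ = ½[√(1 + 8Fr₁²) − 1] = ½[√197.5 − 1] = 6.53.
y₂ = 6.53 × 0.228 = 1.49 m.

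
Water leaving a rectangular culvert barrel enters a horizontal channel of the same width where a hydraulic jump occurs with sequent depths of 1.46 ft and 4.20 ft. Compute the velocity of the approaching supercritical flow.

V₁ = 16.2 ft/s

For a rectangular channel the momentum equation gives q² = ½·g·y₁·y₂·(y₁ + y₂) = ½×32.2×1.46×4.20×5.66 = 559.
q = √559 = 23.6 ft²/s.
V₁ = q/y₁ = 23.6/1.46 = 16.2 ft/s.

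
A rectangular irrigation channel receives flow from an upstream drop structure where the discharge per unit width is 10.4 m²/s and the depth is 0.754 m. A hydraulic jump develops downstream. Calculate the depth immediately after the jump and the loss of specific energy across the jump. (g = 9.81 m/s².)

y₂ = 5.04 m; ΔE = 5.19 m

V₁ = q/y₁ = 10.4/0.754 = 13.8 m/s. Fr₁ = V₁/√(g·y₁) = 13.8/√(9.81×0.754) = 5.07.
Bélanger equation: y₂/y₁ = ½[√(1 + 8Fr₁²) − 1] = ½[√206.8 − 1] = 6.69.
y₂ = 6.69 × 0.754 = 5.04 m.
Head loss: ΔE = (y₂ − y₁)³/(4y₁y₂) = (5.04 − 0.754)³/(4×0.754×5.04) = 79.0/15.2 = 5.19 m.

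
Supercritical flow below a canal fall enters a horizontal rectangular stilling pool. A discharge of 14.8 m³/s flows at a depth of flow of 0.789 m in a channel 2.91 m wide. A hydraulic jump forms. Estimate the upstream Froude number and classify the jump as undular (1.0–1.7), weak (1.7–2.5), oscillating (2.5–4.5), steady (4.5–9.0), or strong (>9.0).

Fr₁ = 2.32; weak jump

q = Q/b = 14.8/2.91 = 5.09 m²/s; V₁ = q/y₁ = 6.45 m/s. Fr₁ = V₁/√(g·y₁) = 2.32.
Fr₁ = 2.32 lies in the weak range.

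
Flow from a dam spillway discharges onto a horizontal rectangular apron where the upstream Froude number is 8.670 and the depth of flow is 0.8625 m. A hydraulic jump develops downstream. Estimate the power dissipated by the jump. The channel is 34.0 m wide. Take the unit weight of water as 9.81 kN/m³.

Fr₁ = 8.670 (given).
Conjugate-depth relation: y₂/y₁ = ½[√(1 + 8Fr₁²) − 1] = ½[√602.35 − 1] = 11.77.
y₂ = 11.77 × 0.8625 = 10.15 m.
V₁ = Fr₁·√(g·y₁) = 8.670×√(9.81×0.8625) = 25.22 m/s; q = V₁·y₁ = 21.75 m²/s. V₂ = q/y₂ = 21.75/10.15 = 2.142 m/s. E₁ = y₁ + V₁²/2g = 33.28 m; E₂ = y₂ + V₂²/2g = 10.39 m. ΔE = E₁ − E₂ = 22.89 m.
Q = q·b = 21.75 × 34.0 = 739.6 m³/s. P = γ·Q·ΔE = 9.81 × 739.6 × 22.89 = 166085 kW.

P = 166085 kW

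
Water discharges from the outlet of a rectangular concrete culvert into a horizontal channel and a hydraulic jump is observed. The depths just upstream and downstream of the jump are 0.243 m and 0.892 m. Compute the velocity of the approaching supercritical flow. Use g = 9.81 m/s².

V₁ = 4.52 m/s

For a rectangular channel the momentum equation gives q² = ½·g·y₁·y₂·(y₁ + y₂) = ½×9.81×0.243×0.892×1.14 = 1.21.
q = √1.21 = 1.10 m²/s.
V₁ = q/y₁ = 1.10/0.243 = 4.52 m/s.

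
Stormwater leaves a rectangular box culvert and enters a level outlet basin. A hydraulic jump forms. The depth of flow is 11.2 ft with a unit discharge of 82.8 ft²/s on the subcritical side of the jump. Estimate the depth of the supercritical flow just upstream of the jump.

V₂ = q/y₂ = 82.8/11.2 = 7.39 ft/s; Fr₂ = V₂/√(g·y₂) = 0.389.
Since the conjugate-depth ratio holds either way, y₁/y₂ = ½[√(1 + 8Fr₂²) − 1] = ½[√2.212 − 1] = 0.244.
y₁ = 0.244 × 11.2 = 2.73 ft.

y₁ = 2.73 ft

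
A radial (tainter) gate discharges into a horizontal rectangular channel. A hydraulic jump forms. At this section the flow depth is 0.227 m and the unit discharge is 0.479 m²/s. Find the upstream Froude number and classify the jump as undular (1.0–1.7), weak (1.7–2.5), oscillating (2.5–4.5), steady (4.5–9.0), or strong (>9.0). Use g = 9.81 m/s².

Fr₁ = 1.41; undular jump

V₁ = q/y₁ = 0.479/0.227 = 2.11 m/s. Fr₁ = V₁/√(g·y₁) = 2.11/√(9.81×0.227) = 1.41.
Fr₁ = 1.41 lies in the undular range.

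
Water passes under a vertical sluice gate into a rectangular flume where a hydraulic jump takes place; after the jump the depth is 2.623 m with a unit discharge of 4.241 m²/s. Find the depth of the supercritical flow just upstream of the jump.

V₂ = q/y₂ = 4.241/2.623 = 1.617 m/s; Fr₂ = V₂/√(g·y₂) = 0.3187.
Applying the sequent-depth relation in reverse, y₁/y₂ = ½[√(1 + 8Fr₂²) − 1] = ½[√1.8128 − 1] = 0.1732.
y₁ = 0.1732 × 2.623 = 0.4543 m.

y₁ = 0.4543 m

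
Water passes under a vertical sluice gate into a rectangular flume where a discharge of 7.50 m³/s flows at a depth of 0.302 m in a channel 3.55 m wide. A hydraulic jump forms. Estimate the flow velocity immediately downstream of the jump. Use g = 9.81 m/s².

q = Q/b = 7.50/3.55 = 2.11 m²/s; V₁ = q/y₁ = 7.00 m/s. Fr₁ = V₁/√(g·y₁) = 4.06.
Conjugate-depth relation: y₂/y₁ = ½[√(1 + 8Fr₁²) − 1] = ½[√133.1 − 1] = 5.27.
y₂ = 5.27 × 0.302 = 1.59 m.
V₂ = q/y₂ = 2.11/1.59 = 1.33 m/s.

V₂ = 1.33 m/s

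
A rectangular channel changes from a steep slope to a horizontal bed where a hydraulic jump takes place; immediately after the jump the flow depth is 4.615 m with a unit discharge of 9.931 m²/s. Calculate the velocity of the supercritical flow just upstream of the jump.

V₂ = q/y₂ = 9.931/4.615 = 2.152 m/s; Fr₂ = V₂/√(g·y₂) = 0.3198.
Since the conjugate-depth ratio holds either way, y₁/y₂ = ½[√(1 + 8Fr₂²) − 1] = ½[√1.8183 − 1] = 0.1742.
y₁ = 0.1742 × 4.615 = 0.8040 m.
V₁ = q/y₁ = 9.931/0.8040 = 12.35 m/s.

V₁ = 12.35 m/s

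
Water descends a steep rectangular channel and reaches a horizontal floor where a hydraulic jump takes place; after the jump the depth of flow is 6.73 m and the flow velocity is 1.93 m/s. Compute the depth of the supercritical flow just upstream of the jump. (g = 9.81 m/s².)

Fr₂ = V₂/√(g·y₂) = 1.93/√(9.81×6.73) = 0.238.
Since the conjugate-depth ratio holds either way, y₁/y₂ = ½[√(1 + 8Fr₂²) − 1] = ½[√1.451 − 1] = 0.102.
y₁ = 0.102 × 6.73 = 0.689 m.

y₁ = 0.689 m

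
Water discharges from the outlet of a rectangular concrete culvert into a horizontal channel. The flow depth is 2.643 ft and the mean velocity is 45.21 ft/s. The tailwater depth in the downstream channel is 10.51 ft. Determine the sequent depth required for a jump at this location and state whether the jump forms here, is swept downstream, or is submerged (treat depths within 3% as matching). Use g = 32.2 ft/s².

Fr₁ = V₁/√(g·y₁) = 45.21/√(32.2×2.643) = 4.901.
By Bélanger, y₂/y₁ = ½[√(1 + 8Fr₁²) − 1] = ½[√193.13 − 1] = 6.449.
y₂ = 6.449 × 2.643 = 17.04 ft.
Tailwater y_tw = 10.51 ft: y_tw < y₂, so the jump is swept downstream.

y₂ = 17.04 ft; the jump is swept downstream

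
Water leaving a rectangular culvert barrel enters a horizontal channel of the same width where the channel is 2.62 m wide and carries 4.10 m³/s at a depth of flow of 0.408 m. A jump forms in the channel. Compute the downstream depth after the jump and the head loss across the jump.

q = Q/b = 4.10/2.62 = 1.56 m²/s; V₁ = q/y₁ = 3.84 m/s. Fr₁ = V₁/√(g·y₁) = 1.92.
From the momentum equation for a rectangular channel, y₂/y₁ = ½[√(1 + 8Fr₁²) − 1] = ½[√30.40 − 1] = 2.26.
y₂ = 2.26 × 0.408 = 0.921 m.
V₂ = q/y₂ = 1.56/0.921 = 1.70 m/s. E₁ = y₁ + V₁²/2g = 1.16 m; E₂ = y₂ + V₂²/2g = 1.07 m. ΔE = E₁ − E₂ = 0.0898 m.

y₂ = 0.921 m; ΔE = 0.0898 m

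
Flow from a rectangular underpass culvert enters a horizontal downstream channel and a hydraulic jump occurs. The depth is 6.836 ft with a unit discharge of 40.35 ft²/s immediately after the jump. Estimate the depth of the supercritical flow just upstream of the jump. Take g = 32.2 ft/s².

y₁ = 1.727 ft

V₂ = q/y₂ = 40.35/6.836 = 5.903 ft/s; Fr₂ = V₂/√(g·y₂) = 0.3978.
From the momentum equation (using Fr₂), y₁/y₂ = ½[√(1 + 8Fr₂²) − 1] = ½[√2.2662 − 1] = 0.2527.
y₁ = 0.2527 × 6.836 = 1.727 ft.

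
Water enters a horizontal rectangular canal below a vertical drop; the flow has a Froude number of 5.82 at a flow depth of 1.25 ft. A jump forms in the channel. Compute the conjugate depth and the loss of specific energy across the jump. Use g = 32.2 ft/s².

y₂ = 9.68 ft; ΔE = 12.4 ft

Fr₁ = 5.82 (given).
Conjugate-depth relation: y₂/y₁ = ½[√(1 + 8Fr₁²) − 1] = ½[√272.0 − 1] = 7.75.
y₂ = 7.75 × 1.25 = 9.68 ft.
V₁ = Fr₁·√(g·y₁) = 5.82×√(32.2×1.25) = 36.9 ft/s; q = V₁·y₁ = 46.2 ft²/s. V₂ = q/y₂ = 46.2/9.68 = 4.77 ft/s. E₁ = y₁ + V₁²/2g = 22.4 ft; E₂ = y₂ + V₂²/2g = 10.0 ft. ΔE = E₁ − E₂ = 12.4 ft.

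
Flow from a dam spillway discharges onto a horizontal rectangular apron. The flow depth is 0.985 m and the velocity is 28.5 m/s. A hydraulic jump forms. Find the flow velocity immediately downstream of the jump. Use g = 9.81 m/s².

Fr₁ = V₁/√(g·y₁) = 28.5/√(9.81×0.985) = 9.17.
Sequent-depth ratio: y₂/y₁ = ½[√(1 + 8Fr₁²) − 1] = ½[√673.5 − 1] = 12.5.
y₂ = 12.5 × 0.985 = 12.3 m.
q = V₁·y₁ = 28.5 × 0.985 = 28.1 m²/s.
V₂ = q/y₂ = 28.1/12.3 = 2.28 m/s.

V₂ = 2.28 m/s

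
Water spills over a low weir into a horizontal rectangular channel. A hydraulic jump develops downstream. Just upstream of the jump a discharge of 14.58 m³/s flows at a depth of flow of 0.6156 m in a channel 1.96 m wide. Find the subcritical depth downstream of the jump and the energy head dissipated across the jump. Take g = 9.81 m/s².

y₂ = 3.984 m; ΔE = 3.896 m

q = Q/b = 14.58/1.96 = 7.439 m²/s; V₁ = q/y₁ = 12.08 m/s. Fr₁ = V₁/√(g·y₁) = 4.917.
Bélanger equation: y₂/y₁ = ½[√(1 + 8Fr₁²) − 1] = ½[√194.43 − 1] = 6.472.
y₂ = 6.472 × 0.6156 = 3.984 m.
V₂ = q/y₂ = 7.439/3.984 = 1.867 m/s. E₁ = y₁ + V₁²/2g = 8.058 m; E₂ = y₂ + V₂²/2g = 4.162 m. ΔE = E₁ − E₂ = 3.896 m.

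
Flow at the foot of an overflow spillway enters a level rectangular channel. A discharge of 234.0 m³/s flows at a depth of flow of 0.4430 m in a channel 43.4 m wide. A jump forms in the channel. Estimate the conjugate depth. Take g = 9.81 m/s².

q = Q/b = 234.0/43.4 = 5.392 m²/s; V₁ = q/y₁ = 12.17 m/s. Fr₁ = V₁/√(g·y₁) = 5.838.
Conjugate-depth relation: y₂/y₁ = ½[√(1 + 8Fr₁²) − 1] = ½[√273.69 − 1] = 7.772.
y₂ = 7.772 × 0.4430 = 3.443 m.

y₂ = 3.443 m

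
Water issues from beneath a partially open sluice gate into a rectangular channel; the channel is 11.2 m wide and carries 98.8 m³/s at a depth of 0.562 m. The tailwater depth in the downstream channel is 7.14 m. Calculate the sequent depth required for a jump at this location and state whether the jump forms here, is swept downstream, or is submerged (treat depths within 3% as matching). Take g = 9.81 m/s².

y₂ = 5.04 m; the jump is submerged

q = Q/b = 98.8/11.2 = 8.82 m²/s; V₁ = q/y₁ = 15.7 m/s. Fr₁ = V₁/√(g·y₁) = 6.68.
Sequent-depth ratio: y₂/y₁ = ½[√(1 + 8Fr₁²) − 1] = ½[√358.5 − 1] = 8.97.
y₂ = 8.97 × 0.562 = 5.04 m.
Tailwater y_tw = 7.14 m: y_tw > y₂, so the jump is submerged.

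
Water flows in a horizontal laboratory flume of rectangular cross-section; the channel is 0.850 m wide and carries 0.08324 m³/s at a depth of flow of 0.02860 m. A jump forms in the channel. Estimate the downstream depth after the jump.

y₂ = 0.2476 m

q = Q/b = 0.08324/0.850 = 0.09793 m²/s; V₁ = q/y₁ = 3.424 m/s. Fr₁ = V₁/√(g·y₁) = 6.464.
Bélanger equation: y₂/y₁ = ½[√(1 + 8Fr₁²) − 1] = ½[√335.31 − 1] = 8.656.
y₂ = 8.656 × 0.02860 = 0.2476 m.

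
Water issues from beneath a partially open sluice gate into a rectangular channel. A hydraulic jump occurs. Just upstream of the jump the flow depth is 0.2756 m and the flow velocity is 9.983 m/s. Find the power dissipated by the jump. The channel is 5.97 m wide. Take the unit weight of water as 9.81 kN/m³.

P = 490.7 kW

Fr₁ = V₁/√(g·y₁) = 9.983/√(9.81×0.2756) = 6.071.
Conjugate-depth relation: y₂/y₁ = ½[√(1 + 8Fr₁²) − 1] = ½[√295.89 − 1] = 8.101.
y₂ = 8.101 × 0.2756 = 2.233 m.
Head loss: ΔE = (y₂ − y₁)³/(4y₁y₂) = (2.233 − 0.2756)³/(4×0.2756×2.233) = 7.495/2.461 = 3.045 m.
q = V₁·y₁ = 9.983 × 0.2756 = 2.751 m²/s. Q = q·b = 2.751 × 5.97 = 16.43 m³/s. P = γ·Q·ΔE = 9.81 × 16.43 × 3.045 = 490.7 kW.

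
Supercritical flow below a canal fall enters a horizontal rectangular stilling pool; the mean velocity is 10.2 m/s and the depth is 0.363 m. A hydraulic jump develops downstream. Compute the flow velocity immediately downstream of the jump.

Fr₁ = V₁/√(g·y₁) = 10.2/√(9.81×0.363) = 5.41.
Conjugate-depth relation: y₂/y₁ = ½[√(1 + 8Fr₁²) − 1] = ½[√234.7 − 1] = 7.16.
y₂ = 7.16 × 0.363 = 2.60 m.
q = V₁·y₁ = 10.2 × 0.363 = 3.70 m²/s.
V₂ = q/y₂ = 3.70/2.60 = 1.42 m/s.

V₂ = 1.42 m/s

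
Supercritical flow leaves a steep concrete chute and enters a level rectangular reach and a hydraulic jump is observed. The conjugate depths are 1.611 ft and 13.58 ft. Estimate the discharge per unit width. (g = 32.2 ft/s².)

q = 73.15 ft²/s

For a rectangular channel the momentum equation gives q² = ½·g·y₁·y₂·(y₁ + y₂) = ½×32.2×1.611×13.58×15.19 = 5351.
q = √5351 = 73.15 ft²/s.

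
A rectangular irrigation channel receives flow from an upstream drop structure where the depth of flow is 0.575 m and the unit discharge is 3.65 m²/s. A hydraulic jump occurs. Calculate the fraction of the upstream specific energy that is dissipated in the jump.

ΔE/E₁ = 0.204 (20.4%)

V₁ = q/y₁ = 3.65/0.575 = 6.35 m/s. Fr₁ = V₁/√(g·y₁) = 6.35/√(9.81×0.575) = 2.67.
Conjugate-depth relation: y₂/y₁ = ½[√(1 + 8Fr₁²) − 1] = ½[√58.15 − 1] = 3.31.
y₂ = 3.31 × 0.575 = 1.90 m.
E₁ = y₁ + V₁²/2g = 2.63 m. ΔE = (y₂ − y₁)³/(4y₁y₂) = 0.537 m. ΔE/E₁ = 0.537/2.63 = 0.204.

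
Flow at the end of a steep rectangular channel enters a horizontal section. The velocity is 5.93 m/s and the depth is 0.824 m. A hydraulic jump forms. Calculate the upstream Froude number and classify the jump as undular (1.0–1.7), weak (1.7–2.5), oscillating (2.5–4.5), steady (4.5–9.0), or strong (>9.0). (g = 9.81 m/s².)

Fr₁ = V₁/√(g·y₁) = 5.93/√(9.81×0.824) = 2.09.
Fr₁ = 2.09 lies in the weak range.

Fr₁ = 2.09; weak jump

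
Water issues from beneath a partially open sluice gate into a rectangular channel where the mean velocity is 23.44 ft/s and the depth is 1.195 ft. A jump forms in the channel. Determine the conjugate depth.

y₂ = 5.816 ft

Fr₁ = V₁/√(g·y₁) = 23.44/√(32.2×1.195) = 3.779.
Sequent-depth ratio: y₂/y₁ = ½[√(1 + 8Fr₁²) − 1] = ½[√115.23 − 1] = 4.867.
y₂ = 4.867 × 1.195 = 5.816 ft.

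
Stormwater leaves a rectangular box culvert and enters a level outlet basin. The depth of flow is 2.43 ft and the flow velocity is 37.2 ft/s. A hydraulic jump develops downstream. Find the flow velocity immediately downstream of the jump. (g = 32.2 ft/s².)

Fr₁ = V₁/√(g·y₁) = 37.2/√(32.2×2.43) = 4.21.
By Bélanger, y₂/y₁ = ½[√(1 + 8Fr₁²) − 1] = ½[√142.5 − 1] = 5.47.
y₂ = 5.47 × 2.43 = 13.3 ft.
q = V₁·y₁ = 37.2 × 2.43 = 90.4 ft²/s.
V₂ = q/y₂ = 90.4/13.3 = 6.80 ft/s.

V₂ = 6.80 ft/s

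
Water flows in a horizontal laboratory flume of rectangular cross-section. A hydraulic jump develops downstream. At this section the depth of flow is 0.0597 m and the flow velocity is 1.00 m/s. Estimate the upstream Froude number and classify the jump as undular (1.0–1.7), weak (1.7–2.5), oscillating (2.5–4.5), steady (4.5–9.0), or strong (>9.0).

Fr₁ = 1.31; undular jump

Fr₁ = V₁/√(g·y₁) = 1.00/√(9.81×0.0597) = 1.31.
Fr₁ = 1.31 lies in the undular range.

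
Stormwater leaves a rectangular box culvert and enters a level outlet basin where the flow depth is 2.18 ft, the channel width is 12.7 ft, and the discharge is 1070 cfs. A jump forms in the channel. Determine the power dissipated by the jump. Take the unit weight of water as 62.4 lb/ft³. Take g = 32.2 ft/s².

P = 1404 hp

q = Q/b = 1070/12.7 = 84.3 ft²/s; V₁ = q/y₁ = 38.6 ft/s. Fr₁ = V₁/√(g·y₁) = 4.61.
Sequent-depth ratio: y₂/y₁ = ½[√(1 + 8Fr₁²) − 1] = ½[√171.2 − 1] = 6.04.
y₂ = 6.04 × 2.18 = 13.2 ft.
V₂ = q/y₂ = 84.3/13.2 = 6.40 ft/s. E₁ = y₁ + V₁²/2g = 25.4 ft; E₂ = y₂ + V₂²/2g = 13.8 ft. ΔE = E₁ − E₂ = 11.6 ft.
P = γ·Q·ΔE/550 = 62.4 × 1070 × 11.6 / 550 = 1404 hp.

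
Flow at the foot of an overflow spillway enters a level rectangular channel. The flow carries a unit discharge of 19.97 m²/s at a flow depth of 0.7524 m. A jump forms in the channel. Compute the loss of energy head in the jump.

ΔE = 26.43 m

V₁ = q/y₁ = 19.97/0.7524 = 26.54 m/s. Fr₁ = V₁/√(g·y₁) = 26.54/√(9.81×0.7524) = 9.769.
Sequent-depth ratio: y₂/y₁ = ½[√(1 + 8Fr₁²) − 1] = ½[√764.54 − 1] = 13.33.
y₂ = 13.33 × 0.7524 = 10.03 m.
V₂ = q/y₂ = 19.97/10.03 = 1.992 m/s. E₁ = y₁ + V₁²/2g = 36.66 m; E₂ = y₂ + V₂²/2g = 10.23 m. ΔE = E₁ − E₂ = 26.43 m.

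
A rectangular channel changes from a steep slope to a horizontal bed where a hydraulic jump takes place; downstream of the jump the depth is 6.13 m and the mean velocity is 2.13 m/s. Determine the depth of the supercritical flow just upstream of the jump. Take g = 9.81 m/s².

Fr₂ = V₂/√(g·y₂) = 2.13/√(9.81×6.13) = 0.275.
From the momentum equation (using Fr₂), y₁/y₂ = ½[√(1 + 8Fr₂²) − 1] = ½[√1.604 − 1] = 0.133.
y₁ = 0.133 × 6.13 = 0.816 m.

y₁ = 0.816 m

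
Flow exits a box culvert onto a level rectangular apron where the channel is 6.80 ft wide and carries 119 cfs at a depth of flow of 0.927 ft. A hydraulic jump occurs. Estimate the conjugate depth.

q = Q/b = 119/6.80 = 17.5 ft²/s; V₁ = q/y₁ = 18.9 ft/s. Fr₁ = V₁/√(g·y₁) = 3.46.
Conjugate-depth relation: y₂/y₁ = ½[√(1 + 8Fr₁²) − 1] = ½[√96.51 − 1] = 4.41.
y₂ = 4.41 × 0.927 = 4.09 ft.

y₂ = 4.09 ft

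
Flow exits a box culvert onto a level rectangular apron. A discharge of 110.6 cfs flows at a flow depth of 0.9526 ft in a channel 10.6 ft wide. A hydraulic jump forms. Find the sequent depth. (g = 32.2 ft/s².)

y₂ = 2.230 ft

q = Q/b = 110.6/10.6 = 10.43 ft²/s; V₁ = q/y₁ = 10.95 ft/s. Fr₁ = V₁/√(g·y₁) = 1.978.
Conjugate-depth relation: y₂/y₁ = ½[√(1 + 8Fr₁²) − 1] = ½[√32.290 − 1] = 2.341.
y₂ = 2.341 × 0.9526 = 2.230 ft.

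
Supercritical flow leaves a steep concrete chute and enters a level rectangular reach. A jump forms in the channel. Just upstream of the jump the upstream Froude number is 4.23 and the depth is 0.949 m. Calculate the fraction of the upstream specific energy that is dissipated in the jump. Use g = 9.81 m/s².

Fr₁ = 4.23 (given).
Sequent-depth ratio: y₂/y₁ = ½[√(1 + 8Fr₁²) − 1] = ½[√144.1 − 1] = 5.50.
y₂ = 5.50 × 0.949 = 5.22 m.
E₁ = y₁(1 + Fr₁²/2) = 0.949×(1 + 4.23²/2) = 9.44 m. ΔE = (y₂ − y₁)³/(4y₁y₂) = 3.94 m. ΔE/E₁ = 3.94/9.44 = 0.417.

ΔE/E₁ = 0.417 (41.7%)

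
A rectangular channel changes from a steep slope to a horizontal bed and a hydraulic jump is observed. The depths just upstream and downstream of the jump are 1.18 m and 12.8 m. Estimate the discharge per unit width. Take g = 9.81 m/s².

q = 32.2 m²/s

For a rectangular channel the momentum equation gives q² = ½·g·y₁·y₂·(y₁ + y₂) = ½×9.81×1.18×12.8×14.0 = 1036.
q = √1036 = 32.2 m²/s.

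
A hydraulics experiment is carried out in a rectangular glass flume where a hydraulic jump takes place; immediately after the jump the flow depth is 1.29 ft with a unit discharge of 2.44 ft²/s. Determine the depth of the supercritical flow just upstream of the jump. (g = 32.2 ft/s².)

V₂ = q/y₂ = 2.44/1.29 = 1.89 ft/s; Fr₂ = V₂/√(g·y₂) = 0.293.
Applying the sequent-depth relation in reverse, y₁/y₂ = ½[√(1 + 8Fr₂²) − 1] = ½[√1.689 − 1] = 0.150.
y₁ = 0.150 × 1.29 = 0.193 ft.

y₁ = 0.193 ft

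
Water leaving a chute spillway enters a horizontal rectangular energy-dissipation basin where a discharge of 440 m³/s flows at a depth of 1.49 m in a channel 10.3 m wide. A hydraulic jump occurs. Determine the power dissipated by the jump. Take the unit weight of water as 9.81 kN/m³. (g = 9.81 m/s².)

q = Q/b = 440/10.3 = 42.7 m²/s; V₁ = q/y₁ = 28.7 m/s. Fr₁ = V₁/√(g·y₁) = 7.50.
Bélanger equation: y₂/y₁ = ½[√(1 + 8Fr₁²) − 1] = ½[√450.9 − 1] = 10.1.
y₂ = 10.1 × 1.49 = 15.1 m.
V₂ = q/y₂ = 42.7/15.1 = 2.83 m/s. E₁ = y₁ + V₁²/2g = 43.4 m; E₂ = y₂ + V₂²/2g = 15.5 m. ΔE = E₁ − E₂ = 27.9 m.
P = γ·Q·ΔE = 9.81 × 440 × 27.9 = 120433 kW.

P = 120433 kW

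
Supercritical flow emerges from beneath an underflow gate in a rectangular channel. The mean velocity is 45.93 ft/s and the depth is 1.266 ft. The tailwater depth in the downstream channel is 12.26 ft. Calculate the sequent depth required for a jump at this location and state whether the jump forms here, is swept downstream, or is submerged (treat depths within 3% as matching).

y₂ = 12.26 ft; the jump forms here

Fr₁ = V₁/√(g·y₁) = 45.93/√(32.2×1.266) = 7.194.
Conjugate-depth relation: y₂/y₁ = ½[√(1 + 8Fr₁²) − 1] = ½[√414.99 − 1] = 9.686.
y₂ = 9.686 × 1.266 = 12.26 ft.
Tailwater y_tw = 12.26 ft: y_tw ≈ y₂, so the jump forms here.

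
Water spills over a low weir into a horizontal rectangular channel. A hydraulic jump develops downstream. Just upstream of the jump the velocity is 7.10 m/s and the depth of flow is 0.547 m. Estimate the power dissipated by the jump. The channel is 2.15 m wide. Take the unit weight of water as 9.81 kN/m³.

Fr₁ = V₁/√(g·y₁) = 7.10/√(9.81×0.547) = 3.06.
Bélanger equation: y₂/y₁ = ½[√(1 + 8Fr₁²) − 1] = ½[√76.15 − 1] = 3.86.
y₂ = 3.86 × 0.547 = 2.11 m.
Head loss: ΔE = (y₂ − y₁)³/(4y₁y₂) = (2.11 − 0.547)³/(4×0.547×2.11) = 3.84/4.62 = 0.831 m.
q = V₁·y₁ = 7.10 × 0.547 = 3.88 m²/s. Q = q·b = 3.88 × 2.15 = 8.35 m³/s. P = γ·Q·ΔE = 9.81 × 8.35 × 0.831 = 68.1 kW.

P = 68.1 kW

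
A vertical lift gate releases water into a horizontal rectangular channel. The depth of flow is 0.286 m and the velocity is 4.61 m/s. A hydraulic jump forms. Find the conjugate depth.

y₂ = 0.979 m

Fr₁ = V₁/√(g·y₁) = 4.61/√(9.81×0.286) = 2.75.
Conjugate-depth relation: y₂/y₁ = ½[√(1 + 8Fr₁²) − 1] = ½[√61.60 − 1] = 3.42.
y₂ = 3.42 × 0.286 = 0.979 m.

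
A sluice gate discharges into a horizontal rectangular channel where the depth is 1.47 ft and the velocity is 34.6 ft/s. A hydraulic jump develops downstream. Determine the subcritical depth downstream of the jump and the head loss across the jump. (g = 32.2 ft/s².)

Fr₁ = V₁/√(g·y₁) = 34.6/√(32.2×1.47) = 5.03.
Sequent-depth ratio: y₂/y₁ = ½[√(1 + 8Fr₁²) − 1] = ½[√203.3 − 1] = 6.63.
y₂ = 6.63 × 1.47 = 9.75 ft.
Head loss: ΔE = (y₂ − y₁)³/(4y₁y₂) = (9.75 − 1.47)³/(4×1.47×9.75) = 567/57.3 = 9.89 ft.

y₂ = 9.75 ft; ΔE = 9.89 ft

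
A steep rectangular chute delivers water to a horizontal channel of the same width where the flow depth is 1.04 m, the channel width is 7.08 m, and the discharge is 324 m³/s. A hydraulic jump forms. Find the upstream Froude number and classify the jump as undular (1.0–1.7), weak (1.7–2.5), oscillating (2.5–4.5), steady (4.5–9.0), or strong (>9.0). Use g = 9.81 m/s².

Fr₁ = 13.8; strong jump

q = Q/b = 324/7.08 = 45.8 m²/s; V₁ = q/y₁ = 44.0 m/s. Fr₁ = V₁/√(g·y₁) = 13.8.
Fr₁ = 13.8 lies in the strong range.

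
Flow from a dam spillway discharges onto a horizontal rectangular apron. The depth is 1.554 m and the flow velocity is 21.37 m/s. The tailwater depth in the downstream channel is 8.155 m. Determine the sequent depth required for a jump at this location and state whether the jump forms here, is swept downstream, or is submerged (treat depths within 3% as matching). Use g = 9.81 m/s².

y₂ = 11.28 m; the jump is swept downstream

Fr₁ = V₁/√(g·y₁) = 21.37/√(9.81×1.554) = 5.473.
By Bélanger, y₂/y₁ = ½[√(1 + 8Fr₁²) − 1] = ½[√240.65 − 1] = 7.256.
y₂ = 7.256 × 1.554 = 11.28 m.
Tailwater y_tw = 8.155 m: y_tw < y₂, so the jump is swept downstream.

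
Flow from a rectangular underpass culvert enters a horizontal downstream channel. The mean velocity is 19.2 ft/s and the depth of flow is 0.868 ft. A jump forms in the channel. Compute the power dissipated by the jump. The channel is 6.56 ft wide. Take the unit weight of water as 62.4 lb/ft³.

Fr₁ = V₁/√(g·y₁) = 19.2/√(32.2×0.868) = 3.63.
Conjugate-depth relation: y₂/y₁ = ½[√(1 + 8Fr₁²) − 1] = ½[√106.5 − 1] = 4.66.
y₂ = 4.66 × 0.868 = 4.05 ft.
q = V₁·y₁ = 19.2 × 0.868 = 16.7 ft²/s. V₂ = q/y₂ = 16.7/4.05 = 4.12 ft/s. E₁ = y₁ + V₁²/2g = 6.59 ft; E₂ = y₂ + V₂²/2g = 4.31 ft. ΔE = E₁ − E₂ = 2.28 ft.
Q = q·b = 16.7 × 6.56 = 109 cfs. P = γ·Q·ΔE/550 = 62.4 × 109 × 2.28 / 550 = 28.3 hp.

P = 28.3 hp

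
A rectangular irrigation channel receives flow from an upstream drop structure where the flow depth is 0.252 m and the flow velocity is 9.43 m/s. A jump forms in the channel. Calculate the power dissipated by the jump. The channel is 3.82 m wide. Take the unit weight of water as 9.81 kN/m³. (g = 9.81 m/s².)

P = 240 kW

Fr₁ = V₁/√(g·y₁) = 9.43/√(9.81×0.252) = 6.00.
By Bélanger, y₂/y₁ = ½[√(1 + 8Fr₁²) − 1] = ½[√288.8 − 1] = 8.00.
y₂ = 8.00 × 0.252 = 2.02 m.
q = V₁·y₁ = 9.43 × 0.252 = 2.38 m²/s. V₂ = q/y₂ = 2.38/2.02 = 1.18 m/s. E₁ = y₁ + V₁²/2g = 4.78 m; E₂ = y₂ + V₂²/2g = 2.09 m. ΔE = E₁ − E₂ = 2.70 m.
Q = q·b = 2.38 × 3.82 = 9.08 m³/s. P = γ·Q·ΔE = 9.81 × 9.08 × 2.70 = 240 kW.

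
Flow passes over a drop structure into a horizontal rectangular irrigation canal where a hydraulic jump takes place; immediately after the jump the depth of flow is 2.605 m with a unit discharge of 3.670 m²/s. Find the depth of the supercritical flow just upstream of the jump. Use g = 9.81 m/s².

V₂ = q/y₂ = 3.670/2.605 = 1.409 m/s; Fr₂ = V₂/√(g·y₂) = 0.2787.
From the momentum equation (using Fr₂), y₁/y₂ = ½[√(1 + 8Fr₂²) − 1] = ½[√1.6213 − 1] = 0.1367.
y₁ = 0.1367 × 2.605 = 0.3560 m.

y₁ = 0.3560 m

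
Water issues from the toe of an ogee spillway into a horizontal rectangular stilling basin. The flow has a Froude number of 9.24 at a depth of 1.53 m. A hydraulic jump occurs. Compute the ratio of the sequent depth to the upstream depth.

y₂/y₁ = 12.6

Fr₁ = 9.24 (given).
Bélanger equation: y₂/y₁ = ½[√(1 + 8Fr₁²) − 1] = ½[√684.0 − 1] = 12.6.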